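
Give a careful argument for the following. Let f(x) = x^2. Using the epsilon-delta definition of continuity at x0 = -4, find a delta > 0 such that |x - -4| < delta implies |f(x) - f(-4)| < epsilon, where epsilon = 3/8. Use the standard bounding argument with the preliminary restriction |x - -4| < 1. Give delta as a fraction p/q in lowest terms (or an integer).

Factor: |x^2 - (-4)^2| = |x - -4| * |x + -4|.
Impose |x - -4| < 1 first. Then |x + -4| = |(x - -4) + 2*(-4)| <= |x - -4| + 2*|-4| < 1 + 8 = 9.
So |x^2 - (-4)^2| < delta * 9.
We need delta * 9 <= 3/8, i.e. delta <= 3/8/9 = 1/24.
Since 1/24 < 1, this is tighter than 1; take delta = 1/24.
So delta = 1/24 works.

1/24


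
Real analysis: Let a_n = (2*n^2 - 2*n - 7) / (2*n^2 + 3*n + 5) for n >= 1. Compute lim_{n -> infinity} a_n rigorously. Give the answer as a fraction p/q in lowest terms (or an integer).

Divide numerator and denominator by n^2, the highest power:
numerator / n^2 = 2 - 2/n - 7/n^2
denominator / n^2 = 2 + 3/n + 5/n^2
As n -> infinity, all terms of the form c/n^k (k >= 1) tend to 0.
So numerator / n^2 -> 2 and denominator / n^2 -> 2.
Therefore lim a_n = 1.

1


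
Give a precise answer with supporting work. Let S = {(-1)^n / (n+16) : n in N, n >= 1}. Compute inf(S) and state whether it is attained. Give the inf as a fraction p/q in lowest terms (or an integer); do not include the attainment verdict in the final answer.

Analysis:
- Values: -1/17, 1/18, -1/19, 1/20, -1/21, ...
- Positive terms (even n): 1/(2+16), 1/(4+16), ... decreasing -> max = 1/18 (n=2).
- Negative terms (odd n): -1/(1+16), -1/(3+16), ... increasing -> min = -1/17 (n=1).
- So sup = 1/18 (attained at n=2); inf = -1/17 (attained at n=1).
Conclusion: inf(S) = -1/17, attained in S.

-1/17


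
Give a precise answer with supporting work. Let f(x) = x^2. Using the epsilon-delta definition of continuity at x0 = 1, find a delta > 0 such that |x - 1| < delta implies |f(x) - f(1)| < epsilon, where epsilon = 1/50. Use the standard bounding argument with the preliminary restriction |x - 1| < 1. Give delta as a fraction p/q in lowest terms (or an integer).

Factor: |x^2 - (1)^2| = |x - 1| * |x + 1|.
Impose |x - 1| < 1 first. Then |x + 1| = |(x - 1) + 2*(1)| <= |x - 1| + 2*|1| < 1 + 2 = 3.
So |x^2 - (1)^2| < delta * 3.
We need delta * 3 <= 1/50, i.e. delta <= 1/50/3 = 1/150.
Since 1/150 < 1, this is tighter than 1; take delta = 1/150.
So delta = 1/150 works.

1/150


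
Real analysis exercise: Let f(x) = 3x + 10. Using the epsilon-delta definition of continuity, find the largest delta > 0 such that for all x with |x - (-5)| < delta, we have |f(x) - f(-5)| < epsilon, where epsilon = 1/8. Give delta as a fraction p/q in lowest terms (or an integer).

We compute f(-5) = 3*(-5) + 10 = -5.
|f(x) - f(-5)| = |3x + 10 - (-5)| = |3(x - (-5))| = 3|x - (-5)|.
We need 3|x - (-5)| < 1/8, i.e. |x - (-5)| < 1/8 / 3 = 1/24.
So any delta <= 1/24 works. Conversely, if delta > 1/24, then x = -5 + 1/24 satisfies |x - (-5)| = 1/24 < delta but |f(x) - f(-5)| = 3 * 1/24 = 1/8, which is not < 1/8; so no larger delta works.
Hence the largest such delta is 1/24.

1/24


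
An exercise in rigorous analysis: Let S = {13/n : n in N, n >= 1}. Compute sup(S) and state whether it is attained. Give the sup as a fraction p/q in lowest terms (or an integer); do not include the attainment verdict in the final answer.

Analysis:
- Values: 13, 13/2, 13/3, 13/4, ... strictly decreasing.
- The maximum is 13 (n=1); sup = 13 (attained).
- The set is bounded below by 0; 13/n -> 0 so 0 is the greatest lower bound.
- 0 is not in the set, so inf = 0 is not attained.
Conclusion: sup(S) = 13, attained in S.

13


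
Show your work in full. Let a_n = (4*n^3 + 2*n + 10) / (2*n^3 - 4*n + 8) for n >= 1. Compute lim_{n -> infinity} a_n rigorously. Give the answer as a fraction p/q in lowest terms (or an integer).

Divide numerator and denominator by n^3, the highest power:
numerator / n^3 = 4 + 2/n^2 + 10/n^3
denominator / n^3 = 2 - 4/n^2 + 8/n^3
As n -> infinity, all terms of the form c/n^k (k >= 1) tend to 0.
So numerator / n^3 -> 4 and denominator / n^3 -> 2.
Therefore lim a_n = 2.

2


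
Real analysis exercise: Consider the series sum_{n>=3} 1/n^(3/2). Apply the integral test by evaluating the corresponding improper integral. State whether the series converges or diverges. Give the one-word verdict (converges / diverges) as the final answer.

Let f(x) = x^(-3/2). Then f is positive, continuous, and decreasing on [3, infinity), so the integral test applies.
Compute the improper integral int_{3}^infinity f(x) dx:
  antiderivative F(x) = -2/sqrt(x).
  As x -> infinity, F(x) -> 0 (since p = 3/2 > 1).
  So int = F(infinity) - F(3) = 0 - (-2*sqrt(3)/3) = 2*sqrt(3)/3.
  Finite, so by the integral test, the series converges.

converges


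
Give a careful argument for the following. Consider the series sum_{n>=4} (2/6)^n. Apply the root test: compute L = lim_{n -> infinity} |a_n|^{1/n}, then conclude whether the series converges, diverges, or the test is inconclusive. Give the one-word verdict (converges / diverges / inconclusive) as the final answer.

Let a_n denote the general term. Form |a_n|^(1/n) and simplify:
|a_n|^(1/n) = 1/3
Take the limit as n -> infinity: L = 1/3.
Since L = 1/3 < 1, the root test implies convergence.

converges


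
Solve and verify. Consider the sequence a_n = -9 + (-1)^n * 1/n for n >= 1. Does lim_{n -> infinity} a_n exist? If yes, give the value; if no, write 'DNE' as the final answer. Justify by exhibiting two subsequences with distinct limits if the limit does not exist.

Examine the behaviour of a_n along subsequences.
Even-n subsequence a_{2k} = -9 + 1/(2k) -> -9. Odd-n subsequence a_{2k+1} = -9 - 1/(2k+1) -> -9. Both tend to -9, which suggests the limit is -9; verify directly.
|a_n - (-9)| = |(-1)^n * 1/n| = 1/n for every n >= 1.
Given epsilon > 0, choose a positive integer N > 1/epsilon. Then for all n >= N, |a_n - (-9)| = 1/n <= 1/N < epsilon.
So by the definition of the limit, lim a_n exists and equals -9.

-9


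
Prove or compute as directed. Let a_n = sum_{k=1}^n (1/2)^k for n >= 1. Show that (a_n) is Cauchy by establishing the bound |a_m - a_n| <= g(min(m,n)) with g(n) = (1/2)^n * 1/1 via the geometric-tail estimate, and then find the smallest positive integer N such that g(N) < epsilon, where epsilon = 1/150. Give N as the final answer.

For m > n >= 1: |a_m - a_n| = sum_{k=n+1}^m (1/2)^k < sum_{k=n+1}^infinity (1/2)^k = (1/2)^(n+1) / (1 - 1/2) = (1/2)^n * (1/2) * (2/1) = (1/2)^n * 1/1.
So g(n) = (1/2)^n / 1. Since g(n) -> 0, (a_n) is Cauchy.
Now solve g(N) < 1/150: (1/2)^N / 1 < 1/150 <=> 2^N > 1 / (1 * 1/150) = 150.
Check powers of 2: 2^7 = 128 <= 150, 2^8 = 256 > 150.
So the smallest such N is 8. Check: g(8) = 1/(1 * 256) = 1/256 < 1/150.

8


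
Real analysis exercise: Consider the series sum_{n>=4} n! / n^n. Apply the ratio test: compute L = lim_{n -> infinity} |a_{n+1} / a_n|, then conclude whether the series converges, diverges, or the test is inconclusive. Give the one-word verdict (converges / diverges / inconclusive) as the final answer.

Let a_n denote the general term. Form the ratio a_{n+1}/a_n and simplify:
a_{n+1}/a_n = (n/(n + 1))^n
Take the limit as n -> infinity: L = exp(-1).
Since L = exp(-1) < 1, the ratio test implies the series converges.

converges


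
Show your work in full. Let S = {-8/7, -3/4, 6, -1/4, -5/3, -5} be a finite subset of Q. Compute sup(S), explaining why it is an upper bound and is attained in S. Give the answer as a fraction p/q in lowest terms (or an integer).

S is finite, so sup(S) = max(S).
Sorted decreasing:
6, -1/4, -3/4, -8/7, -5/3, -5
The extremum is 6.
For every x in S, x <= 6. And 6 is in S, so it is attained.
Therefore sup(S) = 6.

6


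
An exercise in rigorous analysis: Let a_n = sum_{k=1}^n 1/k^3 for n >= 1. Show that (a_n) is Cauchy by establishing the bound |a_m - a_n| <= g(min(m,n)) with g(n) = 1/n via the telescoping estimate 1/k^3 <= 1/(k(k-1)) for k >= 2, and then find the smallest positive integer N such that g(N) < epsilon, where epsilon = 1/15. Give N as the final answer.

For m > n >= 1: |a_m - a_n| = sum_{k=n+1}^m 1/k^3.
Use 1/k^3 <= 1/(k(k-1)) = 1/(k-1) - 1/k for k >= 2 (which holds since k^3 >= k^2 >= k(k-1) for k >= 2):
sum_{k=n+1}^m 1/k^3 <= sum_{k=n+1}^m (1/(k-1) - 1/k) = 1/n - 1/m <= 1/n.
By symmetry the same bound holds with n,m swapped, so |a_m - a_n| <= 1/min(m,n) = g(min(m,n)). Since g(n) -> 0, (a_n) is Cauchy.
Now solve g(N) < 1/15: 1/N < 1/15 <=> N > 1/(1/15) = 15.
The smallest integer strictly greater than 15 is N = 16.
Check: g(16) = 1/16 < 1/15; g(15) = 1/15 >= 1/15. So N = 16.

16


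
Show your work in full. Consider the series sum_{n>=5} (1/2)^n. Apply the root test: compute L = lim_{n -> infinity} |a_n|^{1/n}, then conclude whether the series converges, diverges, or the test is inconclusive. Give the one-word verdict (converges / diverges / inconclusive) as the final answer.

Let a_n denote the general term. Form |a_n|^(1/n) and simplify:
|a_n|^(1/n) = 1/2
Take the limit as n -> infinity: L = 1/2.
Since L = 1/2 < 1, the root test implies convergence.

converges


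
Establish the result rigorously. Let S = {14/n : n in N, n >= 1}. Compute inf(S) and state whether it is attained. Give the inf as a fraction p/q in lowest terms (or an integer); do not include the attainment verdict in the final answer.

Analysis:
- Values: 14, 7, 14/3, 7/2, ... strictly decreasing.
- The maximum is 14 (n=1); sup = 14 (attained).
- The set is bounded below by 0; 14/n -> 0 so 0 is the greatest lower bound.
- 0 is not in the set, so inf = 0 is not attained.
Conclusion: inf(S) = 0, not attained in S.

0


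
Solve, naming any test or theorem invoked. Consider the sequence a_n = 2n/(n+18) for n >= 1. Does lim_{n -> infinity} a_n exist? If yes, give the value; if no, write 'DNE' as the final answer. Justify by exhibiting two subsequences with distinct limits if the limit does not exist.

Examine the behaviour of a_n along subsequences.
Even-n subsequence a_{2k} = 2(2k)/(2k+18) -> 2. Odd-n subsequence a_{2k+1} = 2(2k+1)/(2k+19) -> 2. Both tend to 2, which suggests the limit is 2; verify directly.
|a_n - 2| = |2n - 2(n+18)| / (n+18) = 36/(n+18) < 36/n for every n >= 1.
Given epsilon > 0, choose a positive integer N > 36/epsilon. Then for all n >= N, |a_n - 2| < 36/n <= 36/N < epsilon.
So by the definition of the limit, lim a_n exists and equals 2.

2


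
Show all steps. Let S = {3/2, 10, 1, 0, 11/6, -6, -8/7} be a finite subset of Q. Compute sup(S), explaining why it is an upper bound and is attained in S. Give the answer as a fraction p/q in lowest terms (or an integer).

S is finite, so sup(S) = max(S).
Sorted decreasing:
10, 11/6, 3/2, 1, 0, -8/7, -6
The extremum is 10.
For every x in S, x <= 10. And 10 is in S, so it is attained.
Therefore sup(S) = 10.

10


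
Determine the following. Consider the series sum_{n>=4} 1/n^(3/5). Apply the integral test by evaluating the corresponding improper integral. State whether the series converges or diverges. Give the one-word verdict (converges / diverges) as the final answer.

Let f(x) = x^(-3/5). Then f is positive, continuous, and decreasing on [4, infinity), so the integral test applies.
Compute the improper integral int_{4}^infinity f(x) dx:
  antiderivative F(x) = 5*x^(2/5)/2.
  As x -> infinity, F(x) -> infinity (since p = 3/5 < 1).
  So the integral diverges. By the integral test, the series diverges.

diverges


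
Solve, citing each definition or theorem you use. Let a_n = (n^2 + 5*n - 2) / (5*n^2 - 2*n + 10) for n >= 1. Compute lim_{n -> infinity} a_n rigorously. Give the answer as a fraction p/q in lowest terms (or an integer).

Divide numerator and denominator by n^2, the highest power:
numerator / n^2 = 1 + 5/n - 2/n^2
denominator / n^2 = 5 - 2/n + 10/n^2
As n -> infinity, all terms of the form c/n^k (k >= 1) tend to 0.
So numerator / n^2 -> 1 and denominator / n^2 -> 5.
Therefore lim a_n = 1/5.

1/5


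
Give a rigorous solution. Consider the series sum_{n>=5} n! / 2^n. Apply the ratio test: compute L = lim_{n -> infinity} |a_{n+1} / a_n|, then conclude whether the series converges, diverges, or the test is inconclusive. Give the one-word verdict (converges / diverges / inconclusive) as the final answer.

Let a_n denote the general term. Form the ratio a_{n+1}/a_n and simplify:
a_{n+1}/a_n = n/2 + 1/2
Take the limit as n -> infinity: L = infinity.
Since L = infinity > 1 (or L = infinity), the ratio test implies the series diverges.

diverges


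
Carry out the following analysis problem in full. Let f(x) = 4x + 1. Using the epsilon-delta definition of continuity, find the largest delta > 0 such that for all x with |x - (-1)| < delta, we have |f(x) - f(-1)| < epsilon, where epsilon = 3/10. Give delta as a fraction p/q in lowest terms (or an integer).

We compute f(-1) = 4*(-1) + 1 = -3.
|f(x) - f(-1)| = |4x + 1 - (-3)| = |4(x - (-1))| = 4|x - (-1)|.
We need 4|x - (-1)| < 3/10, i.e. |x - (-1)| < 3/10 / 4 = 3/40.
So any delta <= 3/40 works. Conversely, if delta > 3/40, then x = -1 + 3/40 satisfies |x - (-1)| = 3/40 < delta but |f(x) - f(-1)| = 4 * 3/40 = 3/10, which is not < 3/10; so no larger delta works.
Hence the largest such delta is 3/40.

3/40


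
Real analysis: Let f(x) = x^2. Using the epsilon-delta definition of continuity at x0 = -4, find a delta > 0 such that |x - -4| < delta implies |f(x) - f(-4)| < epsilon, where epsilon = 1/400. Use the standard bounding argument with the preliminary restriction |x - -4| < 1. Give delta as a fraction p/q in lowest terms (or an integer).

Factor: |x^2 - (-4)^2| = |x - -4| * |x + -4|.
Impose |x - -4| < 1 first. Then |x + -4| = |(x - -4) + 2*(-4)| <= |x - -4| + 2*|-4| < 1 + 8 = 9.
So |x^2 - (-4)^2| < delta * 9.
We need delta * 9 <= 1/400, i.e. delta <= 1/400/9 = 1/3600.
Since 1/3600 < 1, this is tighter than 1; take delta = 1/3600.
So delta = 1/3600 works.

1/3600


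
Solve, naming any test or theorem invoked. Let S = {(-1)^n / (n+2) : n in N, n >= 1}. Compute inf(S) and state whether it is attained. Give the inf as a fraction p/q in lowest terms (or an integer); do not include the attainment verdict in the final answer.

Analysis:
- Values: -1/3, 1/4, -1/5, 1/6, -1/7, ...
- Positive terms (even n): 1/(2+2), 1/(4+2), ... decreasing -> max = 1/4 (n=2).
- Negative terms (odd n): -1/(1+2), -1/(3+2), ... increasing -> min = -1/3 (n=1).
- So sup = 1/4 (attained at n=2); inf = -1/3 (attained at n=1).
Conclusion: inf(S) = -1/3, attained in S.

-1/3


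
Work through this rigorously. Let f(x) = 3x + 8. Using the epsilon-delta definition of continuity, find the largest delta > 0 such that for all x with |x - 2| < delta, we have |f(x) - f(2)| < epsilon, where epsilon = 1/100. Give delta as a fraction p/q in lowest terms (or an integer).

We compute f(2) = 3*(2) + 8 = 14.
|f(x) - f(2)| = |3x + 8 - (14)| = |3(x - 2)| = 3|x - 2|.
We need 3|x - 2| < 1/100, i.e. |x - 2| < 1/100 / 3 = 1/300.
So any delta <= 1/300 works. Conversely, if delta > 1/300, then x = 2 + 1/300 satisfies |x - 2| = 1/300 < delta but |f(x) - f(2)| = 3 * 1/300 = 1/100, which is not < 1/100; so no larger delta works.
Hence the largest such delta is 1/300.

1/300


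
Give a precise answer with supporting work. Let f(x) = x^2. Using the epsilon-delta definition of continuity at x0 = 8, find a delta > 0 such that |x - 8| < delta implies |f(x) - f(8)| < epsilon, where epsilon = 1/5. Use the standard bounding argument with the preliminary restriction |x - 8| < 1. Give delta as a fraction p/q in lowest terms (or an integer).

Factor: |x^2 - (8)^2| = |x - 8| * |x + 8|.
Impose |x - 8| < 1 first. Then |x + 8| = |(x - 8) + 2*(8)| <= |x - 8| + 2*|8| < 1 + 16 = 17.
So |x^2 - (8)^2| < delta * 17.
We need delta * 17 <= 1/5, i.e. delta <= 1/5/17 = 1/85.
Since 1/85 < 1, this is tighter than 1; take delta = 1/85.
So delta = 1/85 works.

1/85


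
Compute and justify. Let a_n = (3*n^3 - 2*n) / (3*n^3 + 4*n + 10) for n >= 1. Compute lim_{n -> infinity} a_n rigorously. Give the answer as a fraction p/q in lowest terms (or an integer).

Divide numerator and denominator by n^3, the highest power:
numerator / n^3 = 3 - 2/n^2
denominator / n^3 = 3 + 4/n^2 + 10/n^3
As n -> infinity, all terms of the form c/n^k (k >= 1) tend to 0.
So numerator / n^3 -> 3 and denominator / n^3 -> 3.
Therefore lim a_n = 1.

1


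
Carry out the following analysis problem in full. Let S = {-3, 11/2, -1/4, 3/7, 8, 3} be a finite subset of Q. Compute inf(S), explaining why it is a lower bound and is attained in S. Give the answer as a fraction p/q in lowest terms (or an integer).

S is finite, so inf(S) = min(S).
Sorted increasing:
-3, -1/4, 3/7, 3, 11/2, 8
The extremum is -3.
For every x in S, x >= -3. And -3 is in S, so it is attained.
Therefore inf(S) = -3.

-3


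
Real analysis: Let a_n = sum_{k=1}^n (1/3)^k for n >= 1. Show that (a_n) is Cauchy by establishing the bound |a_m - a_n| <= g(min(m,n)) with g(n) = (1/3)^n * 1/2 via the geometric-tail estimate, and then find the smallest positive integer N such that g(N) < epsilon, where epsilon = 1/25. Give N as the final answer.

For m > n >= 1: |a_m - a_n| = sum_{k=n+1}^m (1/3)^k < sum_{k=n+1}^infinity (1/3)^k = (1/3)^(n+1) / (1 - 1/3) = (1/3)^n * (1/3) * (3/2) = (1/3)^n * 1/2.
So g(n) = (1/3)^n / 2. Since g(n) -> 0, (a_n) is Cauchy.
Now solve g(N) < 1/25: (1/3)^N / 2 < 1/25 <=> 3^N > 1 / (2 * 1/25) = 25/2.
Check powers of 3: 3^2 = 9 <= 25/2, 3^3 = 27 > 25/2.
So the smallest such N is 3. Check: g(3) = 1/(2 * 27) = 1/54 < 1/25.

3


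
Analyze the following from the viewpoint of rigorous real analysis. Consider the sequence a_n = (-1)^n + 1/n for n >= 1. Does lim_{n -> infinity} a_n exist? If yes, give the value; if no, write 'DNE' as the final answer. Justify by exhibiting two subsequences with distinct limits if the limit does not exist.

Examine the behaviour of a_n along subsequences.
a_{2k} = 1 + 1/(2k) -> 1. a_{2k+1} = -1 + 1/(2k+1) -> -1.
Since these two subsequential limits are 1 and -1, distinct, the full sequence cannot converge (a convergent sequence has all subsequences tending to the same limit). So lim a_n does not exist.

DNE


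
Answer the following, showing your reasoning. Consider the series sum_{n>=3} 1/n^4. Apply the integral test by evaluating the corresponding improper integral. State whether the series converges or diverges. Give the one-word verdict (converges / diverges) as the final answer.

Let f(x) = x^(-4). Then f is positive, continuous, and decreasing on [3, infinity), so the integral test applies.
Compute the improper integral int_{3}^infinity f(x) dx:
  antiderivative F(x) = -1/(3*x^3).
  As x -> infinity, F(x) -> 0 (since p = 4 > 1).
  So int = F(infinity) - F(3) = 0 - (-1/81) = 1/81.
  Finite, so by the integral test, the series converges.

converges


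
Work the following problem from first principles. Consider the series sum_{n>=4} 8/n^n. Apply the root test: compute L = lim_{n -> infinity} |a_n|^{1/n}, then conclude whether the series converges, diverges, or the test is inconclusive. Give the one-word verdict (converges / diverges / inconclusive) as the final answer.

Let a_n denote the general term. Form |a_n|^(1/n) and simplify:
|a_n|^(1/n) = 2^(3/n)/n
Take the limit as n -> infinity: L = 0.
Since L = 0 < 1, the root test implies convergence.

converges


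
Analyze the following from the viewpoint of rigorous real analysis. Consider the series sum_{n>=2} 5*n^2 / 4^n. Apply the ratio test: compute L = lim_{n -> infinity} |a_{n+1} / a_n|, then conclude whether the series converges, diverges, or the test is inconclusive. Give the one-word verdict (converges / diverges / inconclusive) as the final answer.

Let a_n denote the general term. Form the ratio a_{n+1}/a_n and simplify:
a_{n+1}/a_n = (n + 1)^2/(4*n^2)
Take the limit as n -> infinity: L = 1/4.
Since L = 1/4 < 1, the ratio test implies the series converges.

converges


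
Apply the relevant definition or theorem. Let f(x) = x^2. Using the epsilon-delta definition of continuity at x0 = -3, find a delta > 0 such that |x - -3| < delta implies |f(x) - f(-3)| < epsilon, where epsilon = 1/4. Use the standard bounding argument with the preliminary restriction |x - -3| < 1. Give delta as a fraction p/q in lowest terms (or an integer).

Factor: |x^2 - (-3)^2| = |x - -3| * |x + -3|.
Impose |x - -3| < 1 first. Then |x + -3| = |(x - -3) + 2*(-3)| <= |x - -3| + 2*|-3| < 1 + 6 = 7.
So |x^2 - (-3)^2| < delta * 7.
We need delta * 7 <= 1/4, i.e. delta <= 1/4/7 = 1/28.
Since 1/28 < 1, this is tighter than 1; take delta = 1/28.
So delta = 1/28 works.

1/28


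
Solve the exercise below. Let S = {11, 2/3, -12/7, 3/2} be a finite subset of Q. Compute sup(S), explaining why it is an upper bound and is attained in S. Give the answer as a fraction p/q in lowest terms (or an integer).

S is finite, so sup(S) = max(S).
Sorted decreasing:
11, 3/2, 2/3, -12/7
The extremum is 11.
For every x in S, x <= 11. And 11 is in S, so it is attained.
Therefore sup(S) = 11.

11


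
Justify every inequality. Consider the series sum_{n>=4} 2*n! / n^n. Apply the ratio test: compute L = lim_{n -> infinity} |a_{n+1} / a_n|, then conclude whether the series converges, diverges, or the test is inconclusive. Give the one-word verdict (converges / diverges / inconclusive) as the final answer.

Let a_n denote the general term. Form the ratio a_{n+1}/a_n and simplify:
a_{n+1}/a_n = (n/(n + 1))^n
Take the limit as n -> infinity: L = exp(-1).
Since L = exp(-1) < 1, the ratio test implies the series converges.

converges


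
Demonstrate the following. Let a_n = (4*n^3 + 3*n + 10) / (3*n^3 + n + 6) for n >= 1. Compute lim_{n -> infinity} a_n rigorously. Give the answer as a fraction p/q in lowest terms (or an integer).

Divide numerator and denominator by n^3, the highest power:
numerator / n^3 = 4 + 3/n^2 + 10/n^3
denominator / n^3 = 3 + n^(-2) + 6/n^3
As n -> infinity, all terms of the form c/n^k (k >= 1) tend to 0.
So numerator / n^3 -> 4 and denominator / n^3 -> 3.
Therefore lim a_n = 4/3.

4/3


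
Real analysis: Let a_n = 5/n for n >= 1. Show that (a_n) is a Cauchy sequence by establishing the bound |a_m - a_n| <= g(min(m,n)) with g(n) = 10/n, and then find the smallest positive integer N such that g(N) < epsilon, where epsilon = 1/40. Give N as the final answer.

For any m, n >= 1, by the triangle inequality:
|a_m - a_n| = |5/m - 5/n| <= 5*1/m + 5*1/n <= 10/min(m,n).
So g(n) = 10/n bounds the Cauchy difference. Since g(n) -> 0, (a_n) is Cauchy.
Now solve g(N) < 1/40: 10/N < 1/40 <=> N > 10 / (1/40) = 400.
The smallest integer strictly greater than 400 is N = 401.
Check: g(401) = 10/401 = 10/401 < 1/40; g(400) = 1/40 >= 1/40. So N = 401.

401


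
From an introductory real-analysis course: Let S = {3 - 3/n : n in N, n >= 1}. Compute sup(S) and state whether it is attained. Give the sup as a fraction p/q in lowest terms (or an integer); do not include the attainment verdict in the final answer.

Analysis:
- Values: 0, 3/2, 2, 9/4, ... strictly increasing.
- Minimum is 0 (n=1); inf = 0 (attained).
- 3 - 3/n -> 3 from below; sup = 3, not attained.
Conclusion: sup(S) = 3, not attained in S.

3


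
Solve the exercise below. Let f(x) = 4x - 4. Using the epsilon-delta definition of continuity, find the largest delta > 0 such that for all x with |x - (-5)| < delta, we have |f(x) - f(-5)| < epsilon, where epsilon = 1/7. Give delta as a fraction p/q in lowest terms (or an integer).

We compute f(-5) = 4*(-5) - 4 = -24.
|f(x) - f(-5)| = |4x - 4 - (-24)| = |4(x - (-5))| = 4|x - (-5)|.
We need 4|x - (-5)| < 1/7, i.e. |x - (-5)| < 1/7 / 4 = 1/28.
So any delta <= 1/28 works. Conversely, if delta > 1/28, then x = -5 + 1/28 satisfies |x - (-5)| = 1/28 < delta but |f(x) - f(-5)| = 4 * 1/28 = 1/7, which is not < 1/7; so no larger delta works.
Hence the largest such delta is 1/28.

1/28


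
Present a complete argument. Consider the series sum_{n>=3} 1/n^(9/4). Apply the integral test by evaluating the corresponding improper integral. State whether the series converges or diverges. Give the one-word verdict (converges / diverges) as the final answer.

Let f(x) = x^(-9/4). Then f is positive, continuous, and decreasing on [3, infinity), so the integral test applies.
Compute the improper integral int_{3}^infinity f(x) dx:
  antiderivative F(x) = -4/(5*x^(5/4)).
  As x -> infinity, F(x) -> 0 (since p = 9/4 > 1).
  So int = F(infinity) - F(3) = 0 - (-4*3^(3/4)/45) = 4*3^(3/4)/45.
  Finite, so by the integral test, the series converges.

converges


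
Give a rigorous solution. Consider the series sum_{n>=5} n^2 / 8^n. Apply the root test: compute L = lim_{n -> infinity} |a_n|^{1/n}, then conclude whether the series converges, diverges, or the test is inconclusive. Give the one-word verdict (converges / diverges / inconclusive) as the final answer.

Let a_n denote the general term. Form |a_n|^(1/n) and simplify:
|a_n|^(1/n) = n^(2/n)/8
Take the limit as n -> infinity: L = 1/8.
Since L = 1/8 < 1, the root test implies convergence.

converges


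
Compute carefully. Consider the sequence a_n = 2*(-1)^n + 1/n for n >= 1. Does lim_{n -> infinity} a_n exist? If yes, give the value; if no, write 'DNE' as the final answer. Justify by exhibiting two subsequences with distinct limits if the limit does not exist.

Examine the behaviour of a_n along subsequences.
a_{2k} = 2 + 1/(2k) -> 2. a_{2k+1} = -2 + 1/(2k+1) -> -2.
Since these two subsequential limits are 2 and -2, distinct, the full sequence cannot converge (a convergent sequence has all subsequences tending to the same limit). So lim a_n does not exist.

DNE


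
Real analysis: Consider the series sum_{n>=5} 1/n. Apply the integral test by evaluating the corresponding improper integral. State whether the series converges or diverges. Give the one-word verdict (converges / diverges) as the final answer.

Let f(x) = 1/x. Then f is positive, continuous, and decreasing on [5, infinity), so the integral test applies.
Compute the improper integral int_{5}^infinity f(x) dx:
  antiderivative F(x) = log(x).
  As x -> infinity, log(x) -> infinity.
  So int = infinity - log(5) = infinity. By the integral test, the series diverges.

diverges


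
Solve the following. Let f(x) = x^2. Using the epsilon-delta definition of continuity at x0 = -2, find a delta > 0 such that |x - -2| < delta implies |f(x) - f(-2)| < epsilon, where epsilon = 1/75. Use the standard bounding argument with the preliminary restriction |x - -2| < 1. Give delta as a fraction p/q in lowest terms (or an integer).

Factor: |x^2 - (-2)^2| = |x - -2| * |x + -2|.
Impose |x - -2| < 1 first. Then |x + -2| = |(x - -2) + 2*(-2)| <= |x - -2| + 2*|-2| < 1 + 4 = 5.
So |x^2 - (-2)^2| < delta * 5.
We need delta * 5 <= 1/75, i.e. delta <= 1/75/5 = 1/375.
Since 1/375 < 1, this is tighter than 1; take delta = 1/375.
So delta = 1/375 works.

1/375


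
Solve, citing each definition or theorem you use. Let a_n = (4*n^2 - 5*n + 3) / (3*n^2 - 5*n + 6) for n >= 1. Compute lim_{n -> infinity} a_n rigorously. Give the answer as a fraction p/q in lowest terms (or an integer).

Divide numerator and denominator by n^2, the highest power:
numerator / n^2 = 4 - 5/n + 3/n^2
denominator / n^2 = 3 - 5/n + 6/n^2
As n -> infinity, all terms of the form c/n^k (k >= 1) tend to 0.
So numerator / n^2 -> 4 and denominator / n^2 -> 3.
Therefore lim a_n = 4/3.

4/3


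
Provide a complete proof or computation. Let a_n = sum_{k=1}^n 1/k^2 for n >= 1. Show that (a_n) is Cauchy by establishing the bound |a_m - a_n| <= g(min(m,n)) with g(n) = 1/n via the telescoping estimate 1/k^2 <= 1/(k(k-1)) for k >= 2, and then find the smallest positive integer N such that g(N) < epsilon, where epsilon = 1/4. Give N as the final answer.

For m > n >= 1: |a_m - a_n| = sum_{k=n+1}^m 1/k^2.
Use 1/k^2 <= 1/(k(k-1)) = 1/(k-1) - 1/k for k >= 2:
sum_{k=n+1}^m 1/k^2 <= sum_{k=n+1}^m (1/(k-1) - 1/k) = 1/n - 1/m <= 1/n.
By symmetry the same bound holds with n,m swapped, so |a_m - a_n| <= 1/min(m,n) = g(min(m,n)). Since g(n) -> 0, (a_n) is Cauchy.
Now solve g(N) < 1/4: 1/N < 1/4 <=> N > 1/(1/4) = 4.
The smallest integer strictly greater than 4 is N = 5.
Check: g(5) = 1/5 < 1/4; g(4) = 1/4 >= 1/4. So N = 5.

5


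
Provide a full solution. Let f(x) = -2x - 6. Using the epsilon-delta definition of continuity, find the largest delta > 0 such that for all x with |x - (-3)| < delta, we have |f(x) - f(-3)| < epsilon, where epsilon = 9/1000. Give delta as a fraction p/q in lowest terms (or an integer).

We compute f(-3) = -2*(-3) - 6 = 0.
|f(x) - f(-3)| = |-2x - 6 - (0)| = |-2(x - (-3))| = 2|x - (-3)|.
We need 2|x - (-3)| < 9/1000, i.e. |x - (-3)| < 9/1000 / 2 = 9/2000.
So any delta <= 9/2000 works. Conversely, if delta > 9/2000, then x = -3 + 9/2000 satisfies |x - (-3)| = 9/2000 < delta but |f(x) - f(-3)| = 2 * 9/2000 = 9/1000, which is not < 9/1000; so no larger delta works.
Hence the largest such delta is 9/2000.

9/2000


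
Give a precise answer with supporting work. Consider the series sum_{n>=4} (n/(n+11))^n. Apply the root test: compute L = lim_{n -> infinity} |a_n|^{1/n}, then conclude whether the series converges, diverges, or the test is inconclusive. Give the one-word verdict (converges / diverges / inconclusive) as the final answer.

Let a_n denote the general term. Form |a_n|^(1/n) and simplify:
|a_n|^(1/n) = n/(n + 11)
Take the limit as n -> infinity: L = 1.
Since L = 1, the root test is inconclusive. (In fact a_n = (n/(n+11))^n -> e^(-11) != 0, so the nth-term test shows divergence; but the root test itself gives no conclusion.)

inconclusive


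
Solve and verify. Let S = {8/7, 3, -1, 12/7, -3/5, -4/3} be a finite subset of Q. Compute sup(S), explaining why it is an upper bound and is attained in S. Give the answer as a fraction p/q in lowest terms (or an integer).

S is finite, so sup(S) = max(S).
Sorted decreasing:
3, 12/7, 8/7, -3/5, -1, -4/3
The extremum is 3.
For every x in S, x <= 3. And 3 is in S, so it is attained.
Therefore sup(S) = 3.

3


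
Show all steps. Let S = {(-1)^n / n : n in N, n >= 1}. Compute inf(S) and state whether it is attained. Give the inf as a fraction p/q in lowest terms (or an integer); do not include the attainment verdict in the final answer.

Analysis:
- Values: -1, 1/2, -1/3, 1/4, -1/5, ...
- Positive terms (even n): 1/(2+0), 1/(4+0), ... decreasing -> max = 1/2 (n=2).
- Negative terms (odd n): -1/(1+0), -1/(3+0), ... increasing -> min = -1 (n=1).
- So sup = 1/2 (attained at n=2); inf = -1 (attained at n=1).
Conclusion: inf(S) = -1, attained in S.

-1


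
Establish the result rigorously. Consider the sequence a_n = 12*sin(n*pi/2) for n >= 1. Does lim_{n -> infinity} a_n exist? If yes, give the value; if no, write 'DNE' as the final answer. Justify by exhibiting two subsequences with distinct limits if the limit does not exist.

Examine the behaviour of a_n along subsequences.
a_{4k+1} = 12*sin(pi/2 + 2k*pi) = 12 -> 12. a_{4k+3} = 12*sin(3pi/2 + 2k*pi) = -12 -> -12.
Since these two subsequential limits are 12 and -12, distinct, the full sequence cannot converge (a convergent sequence has all subsequences tending to the same limit). So lim a_n does not exist.

DNE


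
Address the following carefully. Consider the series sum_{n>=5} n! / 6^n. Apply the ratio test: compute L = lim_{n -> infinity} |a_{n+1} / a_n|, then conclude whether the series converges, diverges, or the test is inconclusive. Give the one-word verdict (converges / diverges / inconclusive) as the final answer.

Let a_n denote the general term. Form the ratio a_{n+1}/a_n and simplify:
a_{n+1}/a_n = n/6 + 1/6
Take the limit as n -> infinity: L = infinity.
Since L = infinity > 1 (or L = infinity), the ratio test implies the series diverges.

diverges


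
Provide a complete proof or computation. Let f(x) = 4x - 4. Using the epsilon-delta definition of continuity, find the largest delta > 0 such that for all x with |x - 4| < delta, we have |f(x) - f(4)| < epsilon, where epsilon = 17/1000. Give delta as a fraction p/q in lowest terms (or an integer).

We compute f(4) = 4*(4) - 4 = 12.
|f(x) - f(4)| = |4x - 4 - (12)| = |4(x - 4)| = 4|x - 4|.
We need 4|x - 4| < 17/1000, i.e. |x - 4| < 17/1000 / 4 = 17/4000.
So any delta <= 17/4000 works. Conversely, if delta > 17/4000, then x = 4 + 17/4000 satisfies |x - 4| = 17/4000 < delta but |f(x) - f(4)| = 4 * 17/4000 = 17/1000, which is not < 17/1000; so no larger delta works.
Hence the largest such delta is 17/4000.

17/4000


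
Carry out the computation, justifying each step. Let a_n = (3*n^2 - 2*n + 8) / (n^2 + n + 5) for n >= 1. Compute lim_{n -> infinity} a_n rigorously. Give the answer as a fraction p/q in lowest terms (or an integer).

Divide numerator and denominator by n^2, the highest power:
numerator / n^2 = 3 - 2/n + 8/n^2
denominator / n^2 = 1 + 1/n + 5/n^2
As n -> infinity, all terms of the form c/n^k (k >= 1) tend to 0.
So numerator / n^2 -> 3 and denominator / n^2 -> 1.
Therefore lim a_n = 3.

3


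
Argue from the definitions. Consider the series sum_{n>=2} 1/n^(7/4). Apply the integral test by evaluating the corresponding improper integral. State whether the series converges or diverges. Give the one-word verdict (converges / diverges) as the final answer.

Let f(x) = x^(-7/4). Then f is positive, continuous, and decreasing on [2, infinity), so the integral test applies.
Compute the improper integral int_{2}^infinity f(x) dx:
  antiderivative F(x) = -4/(3*x^(3/4)).
  As x -> infinity, F(x) -> 0 (since p = 7/4 > 1).
  So int = F(infinity) - F(2) = 0 - (-2*2^(1/4)/3) = 2*2^(1/4)/3.
  Finite, so by the integral test, the series converges.

converges


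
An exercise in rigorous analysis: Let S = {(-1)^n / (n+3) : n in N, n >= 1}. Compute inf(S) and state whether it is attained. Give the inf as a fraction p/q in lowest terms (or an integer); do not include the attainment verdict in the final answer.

Analysis:
- Values: -1/4, 1/5, -1/6, 1/7, -1/8, ...
- Positive terms (even n): 1/(2+3), 1/(4+3), ... decreasing -> max = 1/5 (n=2).
- Negative terms (odd n): -1/(1+3), -1/(3+3), ... increasing -> min = -1/4 (n=1).
- So sup = 1/5 (attained at n=2); inf = -1/4 (attained at n=1).
Conclusion: inf(S) = -1/4, attained in S.

-1/4


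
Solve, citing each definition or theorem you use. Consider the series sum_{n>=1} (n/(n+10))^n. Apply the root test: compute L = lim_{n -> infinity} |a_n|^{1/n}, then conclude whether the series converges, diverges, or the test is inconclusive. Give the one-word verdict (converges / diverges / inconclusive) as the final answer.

Let a_n denote the general term. Form |a_n|^(1/n) and simplify:
|a_n|^(1/n) = n/(n + 10)
Take the limit as n -> infinity: L = 1.
Since L = 1, the root test is inconclusive. (In fact a_n = (n/(n+10))^n -> e^(-10) != 0, so the nth-term test shows divergence; but the root test itself gives no conclusion.)

inconclusive


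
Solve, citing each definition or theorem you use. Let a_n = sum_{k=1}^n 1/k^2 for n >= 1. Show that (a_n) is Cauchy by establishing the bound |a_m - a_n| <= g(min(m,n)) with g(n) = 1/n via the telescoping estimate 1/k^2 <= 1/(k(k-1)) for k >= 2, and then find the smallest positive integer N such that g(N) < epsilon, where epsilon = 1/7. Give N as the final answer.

For m > n >= 1: |a_m - a_n| = sum_{k=n+1}^m 1/k^2.
Use 1/k^2 <= 1/(k(k-1)) = 1/(k-1) - 1/k for k >= 2:
sum_{k=n+1}^m 1/k^2 <= sum_{k=n+1}^m (1/(k-1) - 1/k) = 1/n - 1/m <= 1/n.
By symmetry the same bound holds with n,m swapped, so |a_m - a_n| <= 1/min(m,n) = g(min(m,n)). Since g(n) -> 0, (a_n) is Cauchy.
Now solve g(N) < 1/7: 1/N < 1/7 <=> N > 1/(1/7) = 7.
The smallest integer strictly greater than 7 is N = 8.
Check: g(8) = 1/8 < 1/7; g(7) = 1/7 >= 1/7. So N = 8.

8


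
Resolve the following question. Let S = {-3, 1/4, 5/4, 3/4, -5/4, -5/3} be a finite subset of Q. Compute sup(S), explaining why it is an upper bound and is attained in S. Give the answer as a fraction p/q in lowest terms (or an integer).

S is finite, so sup(S) = max(S).
Sorted decreasing:
5/4, 3/4, 1/4, -5/4, -5/3, -3
The extremum is 5/4.
For every x in S, x <= 5/4. And 5/4 is in S, so it is attained.
Therefore sup(S) = 5/4.

5/4


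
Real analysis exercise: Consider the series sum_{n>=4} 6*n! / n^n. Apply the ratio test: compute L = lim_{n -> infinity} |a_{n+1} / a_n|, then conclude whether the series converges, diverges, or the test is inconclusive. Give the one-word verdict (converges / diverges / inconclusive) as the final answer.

Let a_n denote the general term. Form the ratio a_{n+1}/a_n and simplify:
a_{n+1}/a_n = (n/(n + 1))^n
Take the limit as n -> infinity: L = exp(-1).
Since L = exp(-1) < 1, the ratio test implies the series converges.

converges


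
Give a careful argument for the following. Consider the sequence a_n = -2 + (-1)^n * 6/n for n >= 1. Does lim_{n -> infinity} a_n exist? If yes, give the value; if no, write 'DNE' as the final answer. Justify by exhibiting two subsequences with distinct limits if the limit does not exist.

Examine the behaviour of a_n along subsequences.
Even-n subsequence a_{2k} = -2 + 6/(2k) -> -2. Odd-n subsequence a_{2k+1} = -2 - 6/(2k+1) -> -2. Both tend to -2, which suggests the limit is -2; verify directly.
|a_n - (-2)| = |(-1)^n * 6/n| = 6/n for every n >= 1.
Given epsilon > 0, choose a positive integer N > 6/epsilon. Then for all n >= N, |a_n - (-2)| = 6/n <= 6/N < epsilon.
So by the definition of the limit, lim a_n exists and equals -2.

-2


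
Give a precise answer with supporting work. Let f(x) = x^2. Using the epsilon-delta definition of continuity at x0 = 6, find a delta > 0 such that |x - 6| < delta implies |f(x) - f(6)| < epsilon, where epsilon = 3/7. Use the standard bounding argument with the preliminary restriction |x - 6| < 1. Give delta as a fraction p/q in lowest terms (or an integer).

Factor: |x^2 - (6)^2| = |x - 6| * |x + 6|.
Impose |x - 6| < 1 first. Then |x + 6| = |(x - 6) + 2*(6)| <= |x - 6| + 2*|6| < 1 + 12 = 13.
So |x^2 - (6)^2| < delta * 13.
We need delta * 13 <= 3/7, i.e. delta <= 3/7/13 = 3/91.
Since 3/91 < 1, this is tighter than 1; take delta = 3/91.
So delta = 3/91 works.

3/91


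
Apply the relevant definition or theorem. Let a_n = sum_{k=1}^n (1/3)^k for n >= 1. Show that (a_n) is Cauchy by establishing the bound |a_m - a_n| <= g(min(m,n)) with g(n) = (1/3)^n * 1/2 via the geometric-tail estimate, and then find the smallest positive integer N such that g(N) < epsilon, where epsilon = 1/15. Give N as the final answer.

For m > n >= 1: |a_m - a_n| = sum_{k=n+1}^m (1/3)^k < sum_{k=n+1}^infinity (1/3)^k = (1/3)^(n+1) / (1 - 1/3) = (1/3)^n * (1/3) * (3/2) = (1/3)^n * 1/2.
So g(n) = (1/3)^n / 2. Since g(n) -> 0, (a_n) is Cauchy.
Now solve g(N) < 1/15: (1/3)^N / 2 < 1/15 <=> 3^N > 1 / (2 * 1/15) = 15/2.
Check powers of 3: 3^1 = 3 <= 15/2, 3^2 = 9 > 15/2.
So the smallest such N is 2. Check: g(2) = 1/(2 * 9) = 1/18 < 1/15.

2


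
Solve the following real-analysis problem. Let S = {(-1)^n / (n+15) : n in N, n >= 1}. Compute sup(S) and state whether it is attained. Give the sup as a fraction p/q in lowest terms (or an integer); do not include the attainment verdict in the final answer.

Analysis:
- Values: -1/16, 1/17, -1/18, 1/19, -1/20, ...
- Positive terms (even n): 1/(2+15), 1/(4+15), ... decreasing -> max = 1/17 (n=2).
- Negative terms (odd n): -1/(1+15), -1/(3+15), ... increasing -> min = -1/16 (n=1).
- So sup = 1/17 (attained at n=2); inf = -1/16 (attained at n=1).
Conclusion: sup(S) = 1/17, attained in S.

1/17


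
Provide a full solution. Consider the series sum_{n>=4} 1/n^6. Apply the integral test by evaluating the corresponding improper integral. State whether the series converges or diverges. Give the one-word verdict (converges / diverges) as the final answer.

Let f(x) = x^(-6). Then f is positive, continuous, and decreasing on [4, infinity), so the integral test applies.
Compute the improper integral int_{4}^infinity f(x) dx:
  antiderivative F(x) = -1/(5*x^5).
  As x -> infinity, F(x) -> 0 (since p = 6 > 1).
  So int = F(infinity) - F(4) = 0 - (-1/5120) = 1/5120.
  Finite, so by the integral test, the series converges.

converges


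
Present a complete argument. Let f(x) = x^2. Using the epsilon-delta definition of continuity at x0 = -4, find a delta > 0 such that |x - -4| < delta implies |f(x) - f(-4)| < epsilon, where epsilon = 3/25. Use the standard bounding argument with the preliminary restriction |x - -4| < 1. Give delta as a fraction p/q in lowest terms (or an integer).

Factor: |x^2 - (-4)^2| = |x - -4| * |x + -4|.
Impose |x - -4| < 1 first. Then |x + -4| = |(x - -4) + 2*(-4)| <= |x - -4| + 2*|-4| < 1 + 8 = 9.
So |x^2 - (-4)^2| < delta * 9.
We need delta * 9 <= 3/25, i.e. delta <= 3/25/9 = 1/75.
Since 1/75 < 1, this is tighter than 1; take delta = 1/75.
So delta = 1/75 works.

1/75
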